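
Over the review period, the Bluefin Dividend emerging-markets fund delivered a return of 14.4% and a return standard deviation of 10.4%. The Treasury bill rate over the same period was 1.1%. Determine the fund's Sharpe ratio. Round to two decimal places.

Sharpe = (Rp − Rf) / σp = (14.4% − 1.1%) / 10.4% = 13.30% / 10.4% = 1.2788

1.28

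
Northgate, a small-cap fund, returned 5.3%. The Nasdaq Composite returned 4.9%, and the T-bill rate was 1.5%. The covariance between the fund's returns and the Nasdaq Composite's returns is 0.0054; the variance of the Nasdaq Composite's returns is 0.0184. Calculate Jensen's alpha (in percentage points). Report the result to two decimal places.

2.80

β = Cov / Var = 0.0054 / 0.0184 = 0.2935
E[R] = Rf + β(Rm − Rf) = 1.5% + 0.2935 × (4.9% − 1.5%) = 2.4979%
α = Rp − E[R] = 5.3% − 2.4979% = 2.8021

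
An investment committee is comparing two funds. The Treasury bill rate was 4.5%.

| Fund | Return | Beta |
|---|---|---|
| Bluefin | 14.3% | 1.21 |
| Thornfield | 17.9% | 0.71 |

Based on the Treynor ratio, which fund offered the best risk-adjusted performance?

Bluefin: Treynor = (14.3% − 4.5%) / 1.21 = 8.099
Thornfield: Treynor = (17.9% − 4.5%) / 0.71 = 18.873
Highest: Thornfield (18.873).

Thornfield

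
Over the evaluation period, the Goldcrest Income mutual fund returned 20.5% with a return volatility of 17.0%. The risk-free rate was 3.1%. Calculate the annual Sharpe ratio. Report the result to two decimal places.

1.02

Sharpe = (Rp − Rf) / σp = (20.5% − 3.1%) / 17.0% = 17.40% / 17.0% = 1.0235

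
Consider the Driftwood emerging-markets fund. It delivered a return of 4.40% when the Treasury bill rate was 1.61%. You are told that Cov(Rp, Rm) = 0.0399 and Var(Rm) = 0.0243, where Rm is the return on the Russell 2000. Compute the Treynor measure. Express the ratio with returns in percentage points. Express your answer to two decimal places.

β = Cov / Var = 0.0399 / 0.0243 = 1.6420
Treynor = (Rp − Rf) / β = (4.40% − 1.61%) / 1.6420 = 2.79 / 1.6420 = 1.6991

1.70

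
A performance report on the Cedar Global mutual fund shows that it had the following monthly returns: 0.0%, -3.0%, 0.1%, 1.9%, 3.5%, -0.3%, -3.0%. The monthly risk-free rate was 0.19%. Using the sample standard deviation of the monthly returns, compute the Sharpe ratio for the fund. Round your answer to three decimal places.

-0.128

r̄ = (0 − 3 + 0.1 + 1.9 + 3.5 − 0.3 − 3) / 7 = -0.1143%
Sample σ = √[Σ(r − r̄)² / 6] = √[33.8686 / 6] = √5.6448 = 2.3759%
Sharpe = (r̄ − rf) / σ = (-0.1143 − 0.19) / 2.3759 = -0.3043 / 2.3759 = -0.1281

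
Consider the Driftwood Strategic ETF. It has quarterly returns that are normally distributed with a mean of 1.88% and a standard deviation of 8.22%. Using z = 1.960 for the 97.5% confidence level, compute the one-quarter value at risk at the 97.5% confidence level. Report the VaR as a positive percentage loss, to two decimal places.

VaR (as % loss) = −(μ − z·σ) = −(1.88% − 1.960 × 8.22%) = −(-14.2312%) = 14.2312%

14.23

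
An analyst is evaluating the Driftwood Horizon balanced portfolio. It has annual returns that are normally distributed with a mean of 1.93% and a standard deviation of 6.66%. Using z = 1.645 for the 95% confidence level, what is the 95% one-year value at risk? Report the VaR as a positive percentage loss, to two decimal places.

VaR (as % loss) = −(μ − z·σ) = −(1.93% − 1.645 × 6.66%) = −(-9.0257%) = 9.0257%

9.03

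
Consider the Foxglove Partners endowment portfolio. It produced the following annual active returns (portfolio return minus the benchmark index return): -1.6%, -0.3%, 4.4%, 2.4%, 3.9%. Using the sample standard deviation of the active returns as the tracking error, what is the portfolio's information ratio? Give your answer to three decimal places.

r̄ = (-1.6 − 0.3 + 4.4 + 2.4 + 3.9) / 5 = 1.7600%
Σ(r − r̄)² = 27.4920; sample σ = √(27.4920/4) = 2.6216%
IR = r̄ / tracking error = 1.7600 / 2.6216 = 0.6713

0.671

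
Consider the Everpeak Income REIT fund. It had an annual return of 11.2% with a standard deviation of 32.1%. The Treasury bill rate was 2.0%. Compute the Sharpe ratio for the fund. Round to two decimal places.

Sharpe = (Rp − Rf) / σp = (11.2% − 2.0%) / 32.1% = 9.20% / 32.1% = 0.2866

0.29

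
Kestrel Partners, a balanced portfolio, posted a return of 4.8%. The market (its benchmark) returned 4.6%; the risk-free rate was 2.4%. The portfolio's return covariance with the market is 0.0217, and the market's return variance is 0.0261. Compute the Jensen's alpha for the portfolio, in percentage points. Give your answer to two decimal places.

β = Cov / Var = 0.0217 / 0.0261 = 0.8314
E[R] = Rf + β(Rm − Rf) = 2.4% + 0.8314 × (4.6% − 2.4%) = 4.2291%
α = Rp − E[R] = 4.8% − 4.2291% = 0.5709

0.57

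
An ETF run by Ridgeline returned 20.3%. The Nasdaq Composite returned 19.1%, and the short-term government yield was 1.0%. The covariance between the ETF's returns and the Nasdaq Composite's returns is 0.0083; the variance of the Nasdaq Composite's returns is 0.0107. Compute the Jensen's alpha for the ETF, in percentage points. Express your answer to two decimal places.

β = Cov / Var = 0.0083 / 0.0107 = 0.7757
E[R] = Rf + β(Rm − Rf) = 1.0% + 0.7757 × (19.1% − 1.0%) = 15.0402%
α = Rp − E[R] = 20.3% − 15.0402% = 5.2598

5.26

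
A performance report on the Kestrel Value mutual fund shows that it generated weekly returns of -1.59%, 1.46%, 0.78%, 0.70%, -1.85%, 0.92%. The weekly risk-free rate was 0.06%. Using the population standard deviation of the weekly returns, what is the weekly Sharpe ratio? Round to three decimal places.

μ = (-1.59 + 1.46 + 0.78 + 0.7 − 1.85 + 0.92) / 6 = 0.420 / 6 = 0.0700%
Population std dev = √[9.9976 / 6] = 1.2908%
Sharpe = (μ − rf) / σ = (0.0700 − 0.06) / 1.2908 = 0.0100 / 1.2908 = 0.0077

0.008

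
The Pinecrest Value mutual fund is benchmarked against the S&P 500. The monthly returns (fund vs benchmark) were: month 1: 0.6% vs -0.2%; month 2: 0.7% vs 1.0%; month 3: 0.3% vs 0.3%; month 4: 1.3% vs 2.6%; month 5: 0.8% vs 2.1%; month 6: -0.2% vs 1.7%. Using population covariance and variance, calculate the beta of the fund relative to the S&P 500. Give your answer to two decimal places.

r̄p = 0.5833%,  r̄m = 1.2500%
Cov = Σ(rp − r̄p)(rm − r̄m) / 6 = 0.1692
Var(rm) = Σ(rm − r̄m)² / 6 = 0.9692
β = Cov / Var = 0.1692 / 0.9692 = 0.1746

0.17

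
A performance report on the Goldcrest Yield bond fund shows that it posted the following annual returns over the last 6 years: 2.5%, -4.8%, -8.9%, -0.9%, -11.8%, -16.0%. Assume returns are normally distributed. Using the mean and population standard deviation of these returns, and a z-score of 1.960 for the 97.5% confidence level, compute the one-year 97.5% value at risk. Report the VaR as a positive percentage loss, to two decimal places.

19.03

r̄ = (2.5 − 4.8 − 8.9 − 0.9 − 11.8 − 16) / 6 = -6.6500%
Population std dev = √[239.2150 / 6] = 6.3142%
VaR = −(r̄ − z·σ) = −(-6.6500 − 1.960 × 6.3142) = −(-19.0258) = 19.0258%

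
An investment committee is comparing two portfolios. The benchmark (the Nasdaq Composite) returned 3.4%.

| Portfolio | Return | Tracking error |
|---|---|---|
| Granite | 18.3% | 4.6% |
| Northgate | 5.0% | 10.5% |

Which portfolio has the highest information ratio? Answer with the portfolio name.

Granite

Granite: IR = (18.3% − 3.4%) / 4.6% = 3.239
Northgate: IR = (5.0% − 3.4%) / 10.5% = 0.152
Highest: Granite (3.239).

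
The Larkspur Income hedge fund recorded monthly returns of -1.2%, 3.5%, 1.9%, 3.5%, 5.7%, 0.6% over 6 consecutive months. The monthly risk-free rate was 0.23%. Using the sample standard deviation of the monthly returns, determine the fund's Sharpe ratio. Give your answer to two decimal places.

0.86

Mean return r̄ = 14.00 / 6 = 2.3333%
Σ(r − r̄)² = 29.7333; sample σ = √(29.7333/5) = 2.4386%
Sharpe = (r̄ − rf) / σ = (2.3333 − 0.23) / 2.4386 = 2.1033 / 2.4386 = 0.8625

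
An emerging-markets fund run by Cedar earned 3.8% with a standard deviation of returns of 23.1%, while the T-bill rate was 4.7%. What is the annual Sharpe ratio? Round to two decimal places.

-0.04

Sharpe = (Rp − Rf) / σp = (3.8% − 4.7%) / 23.1% = -0.90% / 23.1% = -0.0390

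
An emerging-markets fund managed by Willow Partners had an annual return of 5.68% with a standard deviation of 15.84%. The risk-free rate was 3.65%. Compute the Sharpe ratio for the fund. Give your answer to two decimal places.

0.13

Sharpe = (Rp − Rf) / σp = (5.68% − 3.65%) / 15.84% = 2.03% / 15.84% = 0.1282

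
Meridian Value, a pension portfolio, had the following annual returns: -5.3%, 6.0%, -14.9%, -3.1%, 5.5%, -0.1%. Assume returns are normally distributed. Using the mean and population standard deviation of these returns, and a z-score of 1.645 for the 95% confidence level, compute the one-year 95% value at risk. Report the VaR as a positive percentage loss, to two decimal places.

r̄ = (-5.3 + 6 − 14.9 − 3.1 + 5.5 − 0.1) / 6 = -11.90 / 6 = -1.9833%
Σ(r − r̄)² = (-5.3 − (-1.9833))² + (6 − (-1.9833))² + … = 302.3683
σ = √[302.3683 / 6] = 7.0989%
VaR = −(r̄ − z·σ) = −(-1.9833 − 1.645 × 7.0989) = −(-13.6610) = 13.6610%

13.66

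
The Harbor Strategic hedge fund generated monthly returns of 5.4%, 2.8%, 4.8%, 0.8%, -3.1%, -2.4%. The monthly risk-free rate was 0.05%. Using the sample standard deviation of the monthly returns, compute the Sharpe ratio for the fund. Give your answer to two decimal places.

0.37

r̄ = (5.4 + 2.8 + 4.8 + 0.8 − 3.1 − 2.4) / 6 = 1.3833%
Σ(r − r̄)² = 64.5683; sample σ = √(64.5683/5) = 3.5936%
Sharpe = (r̄ − rf) / σ = (1.3833 − 0.05) / 3.5936 = 1.3333 / 3.5936 = 0.3710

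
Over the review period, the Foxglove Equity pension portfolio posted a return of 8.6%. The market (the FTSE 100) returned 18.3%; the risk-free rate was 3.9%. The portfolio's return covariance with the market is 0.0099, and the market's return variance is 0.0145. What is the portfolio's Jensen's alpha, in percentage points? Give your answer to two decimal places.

-5.13

β = Cov / Var = 0.0099 / 0.0145 = 0.6828
E[R] = Rf + β(Rm − Rf) = 3.9% + 0.6828 × (18.3% − 3.9%) = 13.7323%
α = Rp − E[R] = 8.6% − 13.7323% = -5.1323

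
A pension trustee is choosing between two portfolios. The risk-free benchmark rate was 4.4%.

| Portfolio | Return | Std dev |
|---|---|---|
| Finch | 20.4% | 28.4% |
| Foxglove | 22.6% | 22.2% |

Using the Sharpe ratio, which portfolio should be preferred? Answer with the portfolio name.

Foxglove

Finch: Sharpe ratio = (20.4% − 4.4%) / 28.4% = 0.563
Foxglove: Sharpe ratio = (22.6% − 4.4%) / 22.2% = 0.820
Highest: Foxglove (0.820).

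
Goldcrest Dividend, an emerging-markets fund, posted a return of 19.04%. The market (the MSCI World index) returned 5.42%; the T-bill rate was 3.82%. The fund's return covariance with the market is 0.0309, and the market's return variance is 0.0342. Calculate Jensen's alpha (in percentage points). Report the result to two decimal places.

β = Cov / Var = 0.0309 / 0.0342 = 0.9035
E[R] = Rf + β(Rm − Rf) = 3.82% + 0.9035 × (5.42% − 3.82%) = 5.2656%
α = Rp − E[R] = 19.04% − 5.2656% = 13.7744

13.77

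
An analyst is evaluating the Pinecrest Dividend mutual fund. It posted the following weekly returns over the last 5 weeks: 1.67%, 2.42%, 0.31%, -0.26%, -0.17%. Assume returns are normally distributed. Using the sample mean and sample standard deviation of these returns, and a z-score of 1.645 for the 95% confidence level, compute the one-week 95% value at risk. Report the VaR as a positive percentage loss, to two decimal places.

1.17

Mean return r̄ = 3.970 / 5 = 0.7940%
Sample σ = √[Σ(r − r̄)² / 4] = √[5.6857 / 4] = √1.4214 = 1.1922%
VaR = −(r̄ − z·σ) = −(0.7940 − 1.645 × 1.1922) = −(-1.1672) = 1.1672%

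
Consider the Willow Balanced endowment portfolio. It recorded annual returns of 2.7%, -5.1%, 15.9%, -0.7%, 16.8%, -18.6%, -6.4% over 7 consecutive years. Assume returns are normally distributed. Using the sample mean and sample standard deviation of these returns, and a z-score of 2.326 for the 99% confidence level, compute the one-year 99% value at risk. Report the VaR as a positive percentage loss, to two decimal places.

28.65

r̄ = (2.7 − 5.1 + 15.9 − 0.7 + 16.8 − 18.6 − 6.4) / 7 = 4.60 / 7 = 0.6571%
Σ(r − r̄)² = (2.7 − 0.6571)² + (-5.1 − 0.6571)² + … = 952.7371
σ = √[952.7371 / 6] = 12.6012%
VaR = −(r̄ − z·σ) = −(0.6571 − 2.326 × 12.6012) = −(-28.6533) = 28.6533%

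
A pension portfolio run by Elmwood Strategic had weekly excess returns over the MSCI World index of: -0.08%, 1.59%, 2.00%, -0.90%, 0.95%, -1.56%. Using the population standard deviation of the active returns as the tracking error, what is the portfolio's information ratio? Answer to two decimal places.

0.26

Mean return r̄ = 2.000 / 6 = 0.3333%
Σ(r − r̄)² = (-0.08 − 0.3333)² + (1.59 − 0.3333)² + (2 − 0.3333)² + … = 10.0139
population σ = √(10.0139 / 6) = √1.6690 = 1.2919%
IR = r̄ / tracking error = 0.3333 / 1.2919 = 0.2580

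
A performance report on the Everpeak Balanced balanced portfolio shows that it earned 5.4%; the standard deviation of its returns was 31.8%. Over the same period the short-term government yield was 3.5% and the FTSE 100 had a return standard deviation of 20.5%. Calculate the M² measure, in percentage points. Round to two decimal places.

4.72

Sharpe = (Rp − Rf) / σp = (5.4% − 3.5%) / 31.8% = 0.0597
M² = Rf + Sharpe × σm = 3.5% + 0.0597 × 20.5% = 4.7239%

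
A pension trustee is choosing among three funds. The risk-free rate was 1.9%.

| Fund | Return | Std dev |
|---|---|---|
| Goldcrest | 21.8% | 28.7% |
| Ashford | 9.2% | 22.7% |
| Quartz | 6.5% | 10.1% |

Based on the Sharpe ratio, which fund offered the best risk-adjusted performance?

Goldcrest: Sharpe ratio = (21.8% − 1.9%) / 28.7% = 0.693
Ashford: Sharpe ratio = (9.2% − 1.9%) / 22.7% = 0.322
Quartz: Sharpe ratio = (6.5% − 1.9%) / 10.1% = 0.455
Highest: Goldcrest (0.693).

Goldcrest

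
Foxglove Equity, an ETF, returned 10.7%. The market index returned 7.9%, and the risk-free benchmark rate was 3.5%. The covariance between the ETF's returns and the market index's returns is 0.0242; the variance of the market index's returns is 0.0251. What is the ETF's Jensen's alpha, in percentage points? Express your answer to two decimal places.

β = Cov / Var = 0.0242 / 0.0251 = 0.9641
E[R] = Rf + β(Rm − Rf) = 3.5% + 0.9641 × (7.9% − 3.5%) = 7.7420%
α = Rp − E[R] = 10.7% − 7.7420% = 2.9580

2.96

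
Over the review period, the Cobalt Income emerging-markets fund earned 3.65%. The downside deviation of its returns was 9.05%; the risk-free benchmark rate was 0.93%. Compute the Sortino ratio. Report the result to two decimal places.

0.30

Sortino = (Rp − Rf) / σd = (3.65% − 0.93%) / 9.05% = 2.72% / 9.05% = 0.3006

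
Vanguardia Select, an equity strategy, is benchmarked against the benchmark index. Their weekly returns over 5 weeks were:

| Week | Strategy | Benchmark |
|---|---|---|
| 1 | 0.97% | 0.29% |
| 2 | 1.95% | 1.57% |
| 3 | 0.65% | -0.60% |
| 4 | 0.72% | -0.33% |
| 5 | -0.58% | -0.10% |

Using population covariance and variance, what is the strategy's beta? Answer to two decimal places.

0.75

r̄p = 0.7420%,  r̄m = 0.1660%
Cov = Σ(rp − r̄p)(rm − r̄m) / 5 = 0.4315
Var(rm) = Σ(rm − r̄m)² / 5 = 0.5780
β = Cov / Var = 0.4315 / 0.5780 = 0.7465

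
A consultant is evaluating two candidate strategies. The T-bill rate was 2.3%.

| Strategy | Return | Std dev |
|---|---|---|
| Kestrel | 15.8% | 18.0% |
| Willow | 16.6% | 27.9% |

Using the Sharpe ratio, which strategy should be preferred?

Kestrel: Sharpe ratio = (15.8% − 2.3%) / 18.0% = 0.750
Willow: Sharpe ratio = (16.6% − 2.3%) / 27.9% = 0.513
Highest: Kestrel (0.750).

Kestrel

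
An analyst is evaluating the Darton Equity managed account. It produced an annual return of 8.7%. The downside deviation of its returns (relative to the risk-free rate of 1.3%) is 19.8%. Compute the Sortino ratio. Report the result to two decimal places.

Sortino = (Rp − Rf) / σd = (8.7% − 1.3%) / 19.8% = 7.40% / 19.8% = 0.3737

0.37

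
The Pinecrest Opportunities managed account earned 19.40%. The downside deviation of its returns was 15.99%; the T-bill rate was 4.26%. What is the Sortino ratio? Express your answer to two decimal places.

0.95

Sortino = (Rp − Rf) / σd = (19.40% − 4.26%) / 15.99% = 15.14% / 15.99% = 0.9468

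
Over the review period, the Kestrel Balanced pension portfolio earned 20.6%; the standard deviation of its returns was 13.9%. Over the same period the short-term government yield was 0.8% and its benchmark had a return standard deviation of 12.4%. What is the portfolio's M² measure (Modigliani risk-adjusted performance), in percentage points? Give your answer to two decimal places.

18.46

Sharpe = (Rp − Rf) / σp = (20.6% − 0.8%) / 13.9% = 1.4245
M² = Rf + Sharpe × σm = 0.8% + 1.4245 × 12.4% = 18.4638%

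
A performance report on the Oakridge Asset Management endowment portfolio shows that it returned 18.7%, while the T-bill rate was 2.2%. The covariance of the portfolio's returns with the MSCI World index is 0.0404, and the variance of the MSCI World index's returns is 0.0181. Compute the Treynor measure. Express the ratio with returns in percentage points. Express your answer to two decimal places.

7.39

β = Cov / Var = 0.0404 / 0.0181 = 2.2320
Treynor = (Rp − Rf) / β = (18.7% − 2.2%) / 2.2320 = 16.50 / 2.2320 = 7.3925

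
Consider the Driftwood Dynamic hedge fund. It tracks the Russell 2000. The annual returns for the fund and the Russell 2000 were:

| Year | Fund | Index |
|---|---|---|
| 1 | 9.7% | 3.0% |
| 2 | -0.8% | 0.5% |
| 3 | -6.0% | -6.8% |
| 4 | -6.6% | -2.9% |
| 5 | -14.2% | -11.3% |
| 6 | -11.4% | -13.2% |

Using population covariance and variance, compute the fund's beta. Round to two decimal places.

r̄p = -4.8833%,  r̄m = -5.1167%
Cov = Σ(rp − r̄p)(rm − r̄m) / 6 = 41.6103
Var(rm) = Σ(rm − r̄m)² / 6 = 34.7914
β = Cov / Var = 41.6103 / 34.7914 = 1.1960

1.20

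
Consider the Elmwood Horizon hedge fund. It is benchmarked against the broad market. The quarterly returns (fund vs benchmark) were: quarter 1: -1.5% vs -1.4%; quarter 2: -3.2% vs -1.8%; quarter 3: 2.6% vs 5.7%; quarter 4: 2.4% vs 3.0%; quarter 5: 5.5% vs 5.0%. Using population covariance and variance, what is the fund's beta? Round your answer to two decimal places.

r̄p = 1.1600%,  r̄m = 2.1000%
Cov = Σ(rp − r̄p)(rm − r̄m) / 5 = 9.0400
Var(rm) = Σ(rm − r̄m)² / 5 = 9.9280
β = Cov / Var = 9.0400 / 9.9280 = 0.9106

0.91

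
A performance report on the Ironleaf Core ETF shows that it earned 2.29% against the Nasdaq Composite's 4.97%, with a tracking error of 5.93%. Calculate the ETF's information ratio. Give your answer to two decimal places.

-0.45

IR = (Rp − Rb) / TE = (2.29% − 4.97%) / 5.93% = -2.68% / 5.93% = -0.4519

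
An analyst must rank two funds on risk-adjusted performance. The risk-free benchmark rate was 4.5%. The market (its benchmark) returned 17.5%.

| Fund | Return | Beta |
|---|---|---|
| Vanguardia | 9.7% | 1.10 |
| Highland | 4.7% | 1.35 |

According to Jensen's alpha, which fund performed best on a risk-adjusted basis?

Vanguardia: α = 9.7% − [4.5% + 1.10 × (17.5% − 4.5%)] = -9.100
Highland: α = 4.7% − [4.5% + 1.35 × (17.5% − 4.5%)] = -17.350
Highest: Vanguardia (-9.100).

Vanguardia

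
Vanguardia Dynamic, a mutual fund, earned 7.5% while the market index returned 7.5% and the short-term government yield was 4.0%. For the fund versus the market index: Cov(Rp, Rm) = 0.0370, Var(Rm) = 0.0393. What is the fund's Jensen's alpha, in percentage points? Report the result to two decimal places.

β = Cov / Var = 0.0370 / 0.0393 = 0.9415
E[R] = Rf + β(Rm − Rf) = 4.0% + 0.9415 × (7.5% − 4.0%) = 7.2953%
α = Rp − E[R] = 7.5% − 7.2953% = 0.2047

0.20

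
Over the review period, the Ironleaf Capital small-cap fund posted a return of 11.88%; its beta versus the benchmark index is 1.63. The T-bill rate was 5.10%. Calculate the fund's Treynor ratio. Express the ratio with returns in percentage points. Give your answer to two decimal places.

4.16

Treynor = (Rp − Rf) / β = (11.88% − 5.10%) / 1.63 = 6.78 / 1.63 = 4.1595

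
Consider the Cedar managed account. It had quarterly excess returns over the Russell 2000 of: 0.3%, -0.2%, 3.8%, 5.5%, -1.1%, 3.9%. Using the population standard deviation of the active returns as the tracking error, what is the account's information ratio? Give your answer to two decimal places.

0.83

μ = (0.3 − 0.2 + 3.8 + 5.5 − 1.1 + 3.9) / 6 = 12.20 / 6 = 2.0333%
Σ(r − μ)² = 36.4333; population σ = √(36.4333/6) = 2.4642%
IR = μ / tracking error = 2.0333 / 2.4642 = 0.8251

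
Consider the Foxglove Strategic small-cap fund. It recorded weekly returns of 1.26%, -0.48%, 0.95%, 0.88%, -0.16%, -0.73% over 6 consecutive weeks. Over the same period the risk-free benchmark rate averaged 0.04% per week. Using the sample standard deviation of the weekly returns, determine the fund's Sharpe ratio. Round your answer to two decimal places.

Mean return r̄ = 1.720 / 6 = 0.2867%
Σ(r − r̄)² = 3.5603; sample σ = √(3.5603/5) = 0.8438%
Sharpe = (r̄ − rf) / σ = (0.2867 − 0.04) / 0.8438 = 0.2467 / 0.8438 = 0.2924

0.29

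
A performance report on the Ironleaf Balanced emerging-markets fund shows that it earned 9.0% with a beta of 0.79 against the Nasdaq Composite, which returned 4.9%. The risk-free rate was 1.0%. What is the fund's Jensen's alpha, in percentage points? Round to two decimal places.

CAPM expected return = Rf + β(Rm − Rf) = 1.0% + 0.79 × (4.9% − 1.0%) = 1 + 0.79 × 3.90 = 4.0810%
Jensen's α = Rp − E[R] = 9.0% − 4.0810% = 4.9190

4.92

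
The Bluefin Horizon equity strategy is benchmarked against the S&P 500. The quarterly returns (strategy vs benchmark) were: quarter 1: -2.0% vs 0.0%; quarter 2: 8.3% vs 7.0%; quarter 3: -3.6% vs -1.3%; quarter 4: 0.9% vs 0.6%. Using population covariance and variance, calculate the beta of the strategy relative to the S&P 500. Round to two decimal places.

1.40

r̄p = 0.9000%,  r̄m = 1.5750%
Cov = Σ(rp − r̄p)(rm − r̄m) / 4 = 14.4125
Var(rm) = Σ(rm − r̄m)² / 4 = 10.2819
β = Cov / Var = 14.4125 / 10.2819 = 1.4017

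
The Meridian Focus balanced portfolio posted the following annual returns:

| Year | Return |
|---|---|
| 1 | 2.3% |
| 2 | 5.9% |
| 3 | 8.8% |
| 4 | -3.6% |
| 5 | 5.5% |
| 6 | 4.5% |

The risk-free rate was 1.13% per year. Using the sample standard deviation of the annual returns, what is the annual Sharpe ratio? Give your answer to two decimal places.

0.65

r̄ = (2.3 + 5.9 + 8.8 − 3.6 + 5.5 + 4.5) / 6 = 3.9000%
Σ(r − r̄)² = 89.7400; sample σ = √(89.7400/5) = 4.2365%
Sharpe = (r̄ − rf) / σ = (3.9000 − 1.13) / 4.2365 = 2.7700 / 4.2365 = 0.6538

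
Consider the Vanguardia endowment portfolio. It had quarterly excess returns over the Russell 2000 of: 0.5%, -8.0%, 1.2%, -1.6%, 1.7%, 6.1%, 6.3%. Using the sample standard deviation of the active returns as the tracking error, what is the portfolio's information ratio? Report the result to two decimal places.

0.18

Mean return μ = 6.20 / 7 = 0.8857%
Σ(r − μ)² = (0.5 − 0.8857)² + (-8 − 0.8857)² + (1.2 − 0.8857)² + … = 142.5486
sample σ = √(142.5486 / 6) = √23.7581 = 4.8742%
IR = μ / tracking error = 0.8857 / 4.8742 = 0.1817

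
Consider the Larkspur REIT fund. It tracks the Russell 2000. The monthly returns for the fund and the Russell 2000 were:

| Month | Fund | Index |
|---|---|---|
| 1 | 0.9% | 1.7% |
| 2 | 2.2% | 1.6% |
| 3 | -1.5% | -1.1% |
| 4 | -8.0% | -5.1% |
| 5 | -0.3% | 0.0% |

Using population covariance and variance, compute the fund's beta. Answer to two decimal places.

r̄p = -1.3400%,  r̄m = -0.5800%
Cov = Σ(rp − r̄p)(rm − r̄m) / 5 = 8.7228
Var(rm) = Σ(rm − r̄m)² / 5 = 6.1976
β = Cov / Var = 8.7228 / 6.1976 = 1.4074

1.41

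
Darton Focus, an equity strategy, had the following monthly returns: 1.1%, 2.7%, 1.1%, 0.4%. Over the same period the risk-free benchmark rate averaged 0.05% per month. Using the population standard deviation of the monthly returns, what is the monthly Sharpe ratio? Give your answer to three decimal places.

r̄ = (1.1 + 2.7 + 1.1 + 0.4) / 4 = 1.3250%
Population std dev = √[2.8475 / 4] = 0.8437%
Sharpe = (r̄ − rf) / σ = (1.3250 − 0.05) / 0.8437 = 1.2750 / 0.8437 = 1.5112

1.511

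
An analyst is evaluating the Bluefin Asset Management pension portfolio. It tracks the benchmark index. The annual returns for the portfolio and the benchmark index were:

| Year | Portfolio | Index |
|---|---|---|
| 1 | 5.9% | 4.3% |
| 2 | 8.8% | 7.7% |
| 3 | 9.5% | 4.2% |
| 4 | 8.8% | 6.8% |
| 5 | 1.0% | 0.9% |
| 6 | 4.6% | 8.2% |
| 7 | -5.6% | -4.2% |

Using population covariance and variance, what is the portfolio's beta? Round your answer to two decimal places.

1.06

r̄p = 4.7143%,  r̄m = 3.9857%
Cov = Σ(rp − r̄p)(rm − r̄m) / 7 = 17.6402
Var(rm) = Σ(rm − r̄m)² / 7 = 16.5927
β = Cov / Var = 17.6402 / 16.5927 = 1.0631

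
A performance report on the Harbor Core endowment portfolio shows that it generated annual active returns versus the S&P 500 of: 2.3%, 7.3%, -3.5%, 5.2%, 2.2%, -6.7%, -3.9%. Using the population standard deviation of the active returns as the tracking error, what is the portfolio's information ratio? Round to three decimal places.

0.086

r̄ = (2.3 + 7.3 − 3.5 + 5.2 + 2.2 − 6.7 − 3.9) / 7 = 2.90 / 7 = 0.4143%
Population std dev = √[161.6086 / 7] = 4.8049%
IR = r̄ / tracking error = 0.4143 / 4.8049 = 0.0862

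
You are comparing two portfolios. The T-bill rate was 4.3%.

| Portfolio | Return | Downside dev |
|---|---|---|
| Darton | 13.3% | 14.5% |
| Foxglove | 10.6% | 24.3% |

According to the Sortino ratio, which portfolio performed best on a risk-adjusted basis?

Darton: Sortino ratio = (13.3% − 4.3%) / 14.5% = 0.621
Foxglove: Sortino ratio = (10.6% − 4.3%) / 24.3% = 0.259
Highest: Darton (0.621).

Darton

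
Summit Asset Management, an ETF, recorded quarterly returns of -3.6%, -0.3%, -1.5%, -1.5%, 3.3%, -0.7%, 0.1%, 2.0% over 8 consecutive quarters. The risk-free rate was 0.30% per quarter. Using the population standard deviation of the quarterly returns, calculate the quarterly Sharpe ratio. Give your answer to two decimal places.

-0.29

Mean return r̄ = -2.20 / 8 = -0.2750%
Σ(r − r̄)² = (-3.6 − (-0.2750))² + (-0.3 − (-0.2750))² + … = 32.3350
population σ = √(32.3350 / 8) = √4.0419 = 2.0104%
Sharpe = (r̄ − rf) / σ = (-0.2750 − 0.3) / 2.0104 = -0.5750 / 2.0104 = -0.2860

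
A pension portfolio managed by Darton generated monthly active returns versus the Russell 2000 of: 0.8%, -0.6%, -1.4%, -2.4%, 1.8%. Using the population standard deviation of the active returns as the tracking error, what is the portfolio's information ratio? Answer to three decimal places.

Mean return μ = -1.80 / 5 = -0.3600%
Population σ = √[Σ(r − μ)² / 5] = √[11.3120 / 5] = √2.2624 = 1.5041%
IR = μ / tracking error = -0.3600 / 1.5041 = -0.2393

-0.239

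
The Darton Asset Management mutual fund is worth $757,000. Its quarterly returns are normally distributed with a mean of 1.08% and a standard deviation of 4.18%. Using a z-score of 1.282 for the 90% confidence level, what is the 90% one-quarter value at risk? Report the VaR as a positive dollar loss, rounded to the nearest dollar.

Return at the 90% tail: μ − z·σ = 1.08% − 1.282 × 4.18% = 1.08 − 5.35876 = -4.27876%
VaR = −(-4.27876%) × $757,000 = 4.27876% × $757,000 = $32,390

$32,390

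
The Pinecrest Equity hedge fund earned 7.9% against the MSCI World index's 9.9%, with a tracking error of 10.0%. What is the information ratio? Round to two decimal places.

IR = (Rp − Rb) / TE = (7.9% − 9.9%) / 10.0% = -2.00% / 10.0% = -0.2000

-0.20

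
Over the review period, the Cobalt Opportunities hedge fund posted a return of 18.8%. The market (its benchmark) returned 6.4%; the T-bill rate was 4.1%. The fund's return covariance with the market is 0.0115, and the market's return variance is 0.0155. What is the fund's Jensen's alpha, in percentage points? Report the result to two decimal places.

12.99

β = Cov / Var = 0.0115 / 0.0155 = 0.7419
E[R] = Rf + β(Rm − Rf) = 4.1% + 0.7419 × (6.4% − 4.1%) = 5.8064%
α = Rp − E[R] = 18.8% − 5.8064% = 12.9936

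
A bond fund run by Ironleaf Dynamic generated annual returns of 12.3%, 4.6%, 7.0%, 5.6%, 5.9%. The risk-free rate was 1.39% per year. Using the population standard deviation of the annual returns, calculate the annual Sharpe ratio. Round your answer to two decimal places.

2.09

r̄ = (12.3 + 4.6 + 7 + 5.6 + 5.9) / 5 = 35.40 / 5 = 7.0800%
Population std dev = √[36.9880 / 5] = 2.7199%
Sharpe = (r̄ − rf) / σ = (7.0800 − 1.39) / 2.7199 = 5.6900 / 2.7199 = 2.0920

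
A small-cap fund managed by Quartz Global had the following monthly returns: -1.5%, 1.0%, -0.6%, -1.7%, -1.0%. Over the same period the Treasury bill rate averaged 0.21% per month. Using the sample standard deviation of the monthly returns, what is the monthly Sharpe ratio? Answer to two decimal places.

r̄ = (-1.5 + 1 − 0.6 − 1.7 − 1) / 5 = -3.80 / 5 = -0.7600%
Σ(r − r̄)² = (-1.5 − (-0.7600))² + (1 − (-0.7600))² + (-0.6 − (-0.7600))² + … = 4.6120
σ = √[4.6120 / 4] = 1.0738%
Sharpe = (r̄ − rf) / σ = (-0.7600 − 0.21) / 1.0738 = -0.9700 / 1.0738 = -0.9033

-0.90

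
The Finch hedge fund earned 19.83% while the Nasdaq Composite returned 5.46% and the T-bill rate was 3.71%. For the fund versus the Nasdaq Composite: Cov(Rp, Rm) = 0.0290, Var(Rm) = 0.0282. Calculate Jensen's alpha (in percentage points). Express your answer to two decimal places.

14.32

β = Cov / Var = 0.0290 / 0.0282 = 1.0284
E[R] = Rf + β(Rm − Rf) = 3.71% + 1.0284 × (5.46% − 3.71%) = 5.5097%
α = Rp − E[R] = 19.83% − 5.5097% = 14.3203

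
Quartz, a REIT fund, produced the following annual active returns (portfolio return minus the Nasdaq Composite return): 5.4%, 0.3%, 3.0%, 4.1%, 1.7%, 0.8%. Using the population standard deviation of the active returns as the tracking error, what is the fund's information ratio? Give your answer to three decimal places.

1.412

r̄ = (5.4 + 0.3 + 3 + 4.1 + 1.7 + 0.8) / 6 = 2.5500%
Σ(r − r̄)² = (5.4 − 2.5500)² + (0.3 − 2.5500)² + … = 19.5750
population σ = √(19.5750 / 6) = √3.2625 = 1.8062%
IR = r̄ / tracking error = 2.5500 / 1.8062 = 1.4118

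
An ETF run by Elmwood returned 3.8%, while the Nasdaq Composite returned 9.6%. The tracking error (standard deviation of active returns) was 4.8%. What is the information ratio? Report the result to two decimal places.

-1.21

IR = (Rp − Rb) / TE = (3.8% − 9.6%) / 4.8% = -5.80% / 4.8% = -1.2083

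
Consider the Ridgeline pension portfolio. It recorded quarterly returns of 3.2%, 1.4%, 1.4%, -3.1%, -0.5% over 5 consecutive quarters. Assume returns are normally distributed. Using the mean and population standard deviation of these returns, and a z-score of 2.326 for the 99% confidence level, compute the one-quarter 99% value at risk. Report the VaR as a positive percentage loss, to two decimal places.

r̄ = (3.2 + 1.4 + 1.4 − 3.1 − 0.5) / 5 = 2.40 / 5 = 0.4800%
Population σ = √[Σ(r − r̄)² / 5] = √[22.8680 / 5] = √4.5736 = 2.1386%
VaR = −(r̄ − z·σ) = −(0.4800 − 2.326 × 2.1386) = −(-4.4944) = 4.4944%

4.49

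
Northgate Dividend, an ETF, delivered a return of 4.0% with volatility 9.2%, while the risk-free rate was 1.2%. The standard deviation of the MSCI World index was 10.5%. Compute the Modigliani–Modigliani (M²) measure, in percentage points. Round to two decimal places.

4.40

Sharpe = (Rp − Rf) / σp = (4.0% − 1.2%) / 9.2% = 0.3043
M² = Rf + Sharpe × σm = 1.2% + 0.3043 × 10.5% = 4.3952%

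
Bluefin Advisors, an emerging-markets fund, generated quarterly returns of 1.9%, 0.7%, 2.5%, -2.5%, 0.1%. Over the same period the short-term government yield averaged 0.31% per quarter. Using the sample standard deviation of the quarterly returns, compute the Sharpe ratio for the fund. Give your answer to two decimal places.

0.12

r̄ = (1.9 + 0.7 + 2.5 − 2.5 + 0.1) / 5 = 0.5400%
Σ(r − r̄)² = 15.1520; sample σ = √(15.1520/4) = 1.9463%
Sharpe = (r̄ − rf) / σ = (0.5400 − 0.31) / 1.9463 = 0.2300 / 1.9463 = 0.1182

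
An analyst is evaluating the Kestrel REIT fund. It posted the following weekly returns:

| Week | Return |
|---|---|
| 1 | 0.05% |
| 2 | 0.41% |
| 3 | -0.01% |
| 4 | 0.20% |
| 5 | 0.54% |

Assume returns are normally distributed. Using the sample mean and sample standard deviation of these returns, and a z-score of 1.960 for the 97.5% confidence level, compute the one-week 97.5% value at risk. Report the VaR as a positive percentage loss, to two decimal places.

0.22

r̄ = (0.05 + 0.41 − 0.01 + 0.2 + 0.54) / 5 = 1.190 / 5 = 0.2380%
Σ(r − r̄)² = (0.05 − 0.2380)² + (0.41 − 0.2380)² + … = 0.2191
sample σ = √(0.2191 / 4) = √0.0548 = 0.2341%
VaR = −(r̄ − z·σ) = −(0.2380 − 1.960 × 0.2341) = −(-0.2208) = 0.2208%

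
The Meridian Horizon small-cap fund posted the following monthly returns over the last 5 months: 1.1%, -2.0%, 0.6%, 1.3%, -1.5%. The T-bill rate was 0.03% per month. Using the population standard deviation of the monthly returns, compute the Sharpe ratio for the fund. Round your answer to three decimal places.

Mean return r̄ = -0.50 / 5 = -0.1000%
Population std dev = √[9.4600 / 5] = 1.3755%
Sharpe = (r̄ − rf) / σ = (-0.1000 − 0.03) / 1.3755 = -0.1300 / 1.3755 = -0.0945

-0.095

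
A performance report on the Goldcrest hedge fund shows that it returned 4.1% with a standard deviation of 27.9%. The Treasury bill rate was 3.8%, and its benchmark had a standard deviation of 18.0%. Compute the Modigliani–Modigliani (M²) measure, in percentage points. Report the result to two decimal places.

Sharpe = (Rp − Rf) / σp = (4.1% − 3.8%) / 27.9% = 0.0108
M² = Rf + Sharpe × σm = 3.8% + 0.0108 × 18.0% = 3.9944%

3.99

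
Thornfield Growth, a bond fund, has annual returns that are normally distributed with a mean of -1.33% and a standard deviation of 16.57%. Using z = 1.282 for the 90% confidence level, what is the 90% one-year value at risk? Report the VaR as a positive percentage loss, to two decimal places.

22.57

VaR (as % loss) = −(μ − z·σ) = −(-1.33% − 1.282 × 16.57%) = −(-22.57274%) = 22.57274%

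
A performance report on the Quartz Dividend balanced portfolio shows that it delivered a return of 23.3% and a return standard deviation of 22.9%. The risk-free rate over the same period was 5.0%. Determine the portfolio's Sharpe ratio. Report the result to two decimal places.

0.80

Sharpe = (Rp − Rf) / σp = (23.3% − 5.0%) / 22.9% = 18.30% / 22.9% = 0.7991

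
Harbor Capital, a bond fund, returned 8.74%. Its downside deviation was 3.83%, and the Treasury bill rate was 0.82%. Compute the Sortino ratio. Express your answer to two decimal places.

Sortino = (Rp − Rf) / σd = (8.74% − 0.82%) / 3.83% = 7.92% / 3.83% = 2.0679

2.07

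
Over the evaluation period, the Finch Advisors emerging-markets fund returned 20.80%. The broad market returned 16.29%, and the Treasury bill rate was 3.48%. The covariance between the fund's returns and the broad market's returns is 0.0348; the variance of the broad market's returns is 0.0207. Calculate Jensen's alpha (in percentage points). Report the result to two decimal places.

-4.22

β = Cov / Var = 0.0348 / 0.0207 = 1.6812
E[R] = Rf + β(Rm − Rf) = 3.48% + 1.6812 × (16.29% − 3.48%) = 25.0162%
α = Rp − E[R] = 20.80% − 25.0162% = -4.2162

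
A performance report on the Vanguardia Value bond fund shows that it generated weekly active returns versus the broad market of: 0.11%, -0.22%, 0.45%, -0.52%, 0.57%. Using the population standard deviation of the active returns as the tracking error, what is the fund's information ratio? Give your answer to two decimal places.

0.19

Mean return r̄ = 0.390 / 5 = 0.0780%
Σ(r − r̄)² = (0.11 − 0.0780)² + (-0.22 − 0.0780)² + … = 0.8279
σ = √[0.8279 / 5] = 0.4069%
IR = r̄ / tracking error = 0.0780 / 0.4069 = 0.1917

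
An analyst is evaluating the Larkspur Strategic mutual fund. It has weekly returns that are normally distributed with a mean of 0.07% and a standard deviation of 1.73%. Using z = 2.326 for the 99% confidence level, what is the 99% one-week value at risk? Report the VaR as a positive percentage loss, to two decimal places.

3.95

VaR (as % loss) = −(μ − z·σ) = −(0.07% − 2.326 × 1.73%) = −(-3.95398%) = 3.95398%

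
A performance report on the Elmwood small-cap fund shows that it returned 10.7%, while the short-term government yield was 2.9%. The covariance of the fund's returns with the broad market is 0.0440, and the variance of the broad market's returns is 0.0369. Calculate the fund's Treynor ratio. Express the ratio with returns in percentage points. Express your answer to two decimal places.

6.54

β = Cov / Var = 0.0440 / 0.0369 = 1.1924
Treynor = (Rp − Rf) / β = (10.7% − 2.9%) / 1.1924 = 7.80 / 1.1924 = 6.5414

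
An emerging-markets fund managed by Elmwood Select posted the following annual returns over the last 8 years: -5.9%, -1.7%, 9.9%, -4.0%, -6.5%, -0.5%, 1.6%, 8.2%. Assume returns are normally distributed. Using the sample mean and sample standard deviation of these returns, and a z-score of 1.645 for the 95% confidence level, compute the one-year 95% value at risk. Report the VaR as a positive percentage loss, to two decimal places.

9.96

Mean return r̄ = 1.10 / 8 = 0.1375%
Σ(r − r̄)² = 263.8588; sample σ = √(263.8588/7) = 6.1396%
VaR = −(r̄ − z·σ) = −(0.1375 − 1.645 × 6.1396) = −(-9.9621) = 9.9621%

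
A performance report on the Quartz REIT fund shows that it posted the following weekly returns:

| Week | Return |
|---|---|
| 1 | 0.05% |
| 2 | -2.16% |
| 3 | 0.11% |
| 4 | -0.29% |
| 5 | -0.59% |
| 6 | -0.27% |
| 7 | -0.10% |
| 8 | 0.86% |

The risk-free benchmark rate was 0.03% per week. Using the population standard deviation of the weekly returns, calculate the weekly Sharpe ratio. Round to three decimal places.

r̄ = (0.05 − 2.16 + 0.11 − 0.29 − 0.59 − 0.27 − 0.1 + 0.86) / 8 = -0.2988%
Σ(r − r̄)² = (0.05 − (-0.2988))² + (-2.16 − (-0.2988))² + … = 5.2209
σ = √[5.2209 / 8] = 0.8078%
Sharpe = (r̄ − rf) / σ = (-0.2988 − 0.03) / 0.8078 = -0.3288 / 0.8078 = -0.4070

-0.407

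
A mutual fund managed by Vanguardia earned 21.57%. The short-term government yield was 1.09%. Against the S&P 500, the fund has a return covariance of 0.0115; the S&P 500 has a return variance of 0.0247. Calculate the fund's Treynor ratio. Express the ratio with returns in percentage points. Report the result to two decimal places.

43.99

β = Cov / Var = 0.0115 / 0.0247 = 0.4656
Treynor = (Rp − Rf) / β = (21.57% − 1.09%) / 0.4656 = 20.48 / 0.4656 = 43.9863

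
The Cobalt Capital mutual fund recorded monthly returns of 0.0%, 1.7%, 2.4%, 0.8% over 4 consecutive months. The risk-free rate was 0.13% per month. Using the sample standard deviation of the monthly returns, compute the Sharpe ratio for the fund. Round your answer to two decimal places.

1.05

Mean return r̄ = 4.90 / 4 = 1.2250%
Sample std dev = √[3.2875 / 3] = 1.0468%
Sharpe = (r̄ − rf) / σ = (1.2250 − 0.13) / 1.0468 = 1.0950 / 1.0468 = 1.0460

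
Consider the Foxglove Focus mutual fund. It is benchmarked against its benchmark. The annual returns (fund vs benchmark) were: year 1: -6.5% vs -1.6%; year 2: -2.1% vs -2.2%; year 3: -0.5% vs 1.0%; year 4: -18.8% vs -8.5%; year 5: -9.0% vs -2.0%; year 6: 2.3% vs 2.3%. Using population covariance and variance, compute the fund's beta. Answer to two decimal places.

1.92

r̄p = -5.7667%,  r̄m = -1.8333%
Cov = Σ(rp − r̄p)(rm − r̄m) / 6 = 22.3628
Var(rm) = Σ(rm − r̄m)² / 6 = 11.6289
β = Cov / Var = 22.3628 / 11.6289 = 1.9230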